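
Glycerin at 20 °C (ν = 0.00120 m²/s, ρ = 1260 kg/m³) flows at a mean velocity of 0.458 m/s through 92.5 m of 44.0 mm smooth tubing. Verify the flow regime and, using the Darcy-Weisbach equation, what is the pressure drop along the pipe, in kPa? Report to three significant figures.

Re = VD/ν = 0.458·0.04400/0.00120 = 16.8 → laminar (Re < 2300)
f = 64/Re = 3.811
h_f = f(L/D)V²/(2g) = 3.811·(92.5/0.04400)·0.458²/(2·9.81) = 85.66 m
Δp = ρg·h_f = 1260·9.81·85.66 = 1059 kPa

Δp ≈ 1060 kPa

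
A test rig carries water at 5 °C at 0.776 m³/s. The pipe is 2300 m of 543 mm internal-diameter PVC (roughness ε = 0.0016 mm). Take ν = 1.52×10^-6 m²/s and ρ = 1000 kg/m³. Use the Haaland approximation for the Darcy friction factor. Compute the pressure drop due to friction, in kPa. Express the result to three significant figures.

Δp ≈ 269 kPa

V = 4Q/(πD²) = 4·0.776/(π·0.543²) = 3.351 m/s
Re = VD/ν = 3.351·0.543/1.52×10^-6 = 1.20×10^6 → turbulent
ε/D = 0.0016/543 = 2.95×10^-6
Haaland: f = 0.01130
h_f = f(L/D)V²/(2g) = 0.01130·(2300/0.543)·3.351²/(2·9.81) = 27.39 m
Δp = ρg·h_f = 1000·9.81·27.39 = 268.7 kPa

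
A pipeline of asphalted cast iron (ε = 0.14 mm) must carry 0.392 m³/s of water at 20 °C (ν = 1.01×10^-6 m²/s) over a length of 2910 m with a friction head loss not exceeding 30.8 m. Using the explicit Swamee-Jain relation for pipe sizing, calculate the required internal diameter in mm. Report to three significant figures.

Swamee-Jain (Type III): D = 0.66·[ε^1.25·(LQ²/(gh_f))^4.75 + ν·Q^9.4·(L/(gh_f))^5.2]^0.04
LQ²/(gh_f) = 1.480; L/(gh_f) = 9.631
Term 1 = ε^1.25·(…)^4.75 = 9.80×10^-5; Term 2 = ν·Q^9.4·(…)^5.2 = 1.98×10^-5
D = 0.66·(9.80×10^-5 + 1.98×10^-5)^0.04 = 0.4596 m = 460 mm
Check: V = 2.36 m/s, Re = 1.08×10^6, f = 0.01575, h_f = 28.4 m ≈ 30.8 m ✓

D ≈ 460 mm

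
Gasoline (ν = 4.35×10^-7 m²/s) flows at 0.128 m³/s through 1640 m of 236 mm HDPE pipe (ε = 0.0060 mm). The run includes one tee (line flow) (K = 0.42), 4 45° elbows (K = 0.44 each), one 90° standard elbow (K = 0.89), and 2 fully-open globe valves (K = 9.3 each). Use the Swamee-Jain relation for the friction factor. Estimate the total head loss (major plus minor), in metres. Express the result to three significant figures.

V = 4Q/(πD²) = 2.926 m/s; V²/2g = 0.4364 m
Re = 1.59×10^6, ε/D = 2.54×10^-5 → f = 0.01152 (Swamee-Jain)
Major: h_f = f(L/D)·V²/2g = 0.01152·6949·0.4364 = 34.93 m
Minor: ΣK = 21.7; h_m = ΣK·V²/2g = 9.457 m
Total H_L = 34.93 + 9.457 = 44.39 m

H_L ≈ 44.4 m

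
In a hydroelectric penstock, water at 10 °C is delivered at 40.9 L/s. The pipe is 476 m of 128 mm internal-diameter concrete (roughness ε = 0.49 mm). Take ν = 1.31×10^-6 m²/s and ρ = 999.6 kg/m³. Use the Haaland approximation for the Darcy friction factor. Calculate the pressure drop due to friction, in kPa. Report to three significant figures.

V = 4Q/(πD²) = 4·0.0409/(π·0.128²) = 3.178 m/s
Re = VD/ν = 3.178·0.128/1.31×10^-6 = 3.11×10^5 → turbulent
ε/D = 0.49/128 = 0.00383
Haaland: f = 0.02844
h_f = f(L/D)V²/(2g) = 0.02844·(476/0.128)·3.178²/(2·9.81) = 54.46 m
Δp = ρg·h_f = 999.6·9.81·54.46 = 534.1 kPa

Δp ≈ 534 kPa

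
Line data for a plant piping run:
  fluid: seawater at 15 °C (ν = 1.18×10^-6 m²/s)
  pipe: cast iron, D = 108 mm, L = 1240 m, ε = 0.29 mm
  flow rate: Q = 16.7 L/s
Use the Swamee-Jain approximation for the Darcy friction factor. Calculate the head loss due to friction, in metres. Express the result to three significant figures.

V = 4Q/(πD²) = 4·0.0167/(π·0.108²) = 1.823 m/s
Re = VD/ν = 1.823·0.108/1.18×10^-6 = 1.67×10^5 → turbulent
ε/D = 0.29/108 = 0.00269
Swamee-Jain: f = 0.02643
h_f = f(L/D)V²/(2g) = 0.02643·(1240/0.108)·1.823²/(2·9.81) = 51.40 m

h_f ≈ 51.4 m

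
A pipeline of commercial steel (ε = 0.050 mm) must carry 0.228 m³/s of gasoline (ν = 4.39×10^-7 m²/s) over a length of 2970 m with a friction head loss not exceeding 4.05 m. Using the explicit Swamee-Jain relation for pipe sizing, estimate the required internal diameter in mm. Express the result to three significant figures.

D ≈ 533 mm

Swamee-Jain (Type III): D = 0.66·[ε^1.25·(LQ²/(gh_f))^4.75 + ν·Q^9.4·(L/(gh_f))^5.2]^0.04
LQ²/(gh_f) = 3.886; L/(gh_f) = 74.75
Term 1 = ε^1.25·(…)^4.75 = 0.00265; Term 2 = ν·Q^9.4·(…)^5.2 = 0.00224
D = 0.66·(0.00265 + 0.00224)^0.04 = 0.5335 m = 533 mm
Check: V = 1.02 m/s, Re = 1.24×10^6, f = 0.01318, h_f = 3.89 m ≈ 4.05 m ✓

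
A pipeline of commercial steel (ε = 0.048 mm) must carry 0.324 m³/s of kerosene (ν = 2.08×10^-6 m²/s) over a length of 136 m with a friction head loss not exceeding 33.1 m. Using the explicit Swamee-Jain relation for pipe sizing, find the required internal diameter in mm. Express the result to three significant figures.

Swamee-Jain (Type III): D = 0.66·[ε^1.25·(LQ²/(gh_f))^4.75 + ν·Q^9.4·(L/(gh_f))^5.2]^0.04
LQ²/(gh_f) = 0.04397; L/(gh_f) = 0.4188
Term 1 = ε^1.25·(…)^4.75 = 1.43×10^-12; Term 2 = ν·Q^9.4·(…)^5.2 = 5.65×10^-13
D = 0.66·(1.43×10^-12 + 5.65×10^-13)^0.04 = 0.2247 m = 225 mm
Check: V = 8.17 m/s, Re = 8.83×10^5, f = 0.01502, h_f = 31.0 m ≈ 33.1 m ✓

D ≈ 225 mm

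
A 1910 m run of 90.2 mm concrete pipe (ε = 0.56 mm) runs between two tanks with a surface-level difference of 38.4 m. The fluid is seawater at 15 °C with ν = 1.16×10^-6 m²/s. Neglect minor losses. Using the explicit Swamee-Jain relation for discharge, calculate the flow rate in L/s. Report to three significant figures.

Q ≈ 6.59 L/s

Swamee-Jain (Type II): Q = -0.965·√(gD⁵h_f/L)·ln[ε/(3.7D) + √(3.17ν²L/(gD³h_f))]
√(gD⁵h_f/L) = √(9.81·0.0902⁵·38.4/1910) = 0.001085
ε/(3.7D) = 0.00168; √(3.17ν²L/(gD³h_f)) = 1.72×10^-4
Q = -0.965·0.001085·ln(0.001850) = 0.006590 m³/s
Check: V = 1.03 m/s, Re = 8.02×10^4, f = 0.03376, h_f = 38.7 m ≈ 38.4 m ✓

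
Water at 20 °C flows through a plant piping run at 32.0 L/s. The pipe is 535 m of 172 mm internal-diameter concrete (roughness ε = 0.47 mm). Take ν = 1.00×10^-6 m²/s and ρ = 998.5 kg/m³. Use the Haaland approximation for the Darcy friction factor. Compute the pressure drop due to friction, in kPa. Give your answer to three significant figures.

Δp ≈ 76.8 kPa

V = 4Q/(πD²) = 4·0.0320/(π·0.172²) = 1.377 m/s
Re = VD/ν = 1.377·0.172/1.00×10^-6 = 2.37×10^5 → turbulent
ε/D = 0.47/172 = 0.00273
Haaland: f = 0.02608
h_f = f(L/D)V²/(2g) = 0.02608·(535/0.172)·1.377²/(2·9.81) = 7.844 m
Δp = ρg·h_f = 998.5·9.81·7.844 = 76.83 kPa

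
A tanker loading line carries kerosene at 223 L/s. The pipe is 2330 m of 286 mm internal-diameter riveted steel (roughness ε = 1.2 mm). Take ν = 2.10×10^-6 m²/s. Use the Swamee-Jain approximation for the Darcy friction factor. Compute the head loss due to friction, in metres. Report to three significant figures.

h_f ≈ 146 m

V = 4Q/(πD²) = 4·0.223/(π·0.286²) = 3.471 m/s
Re = VD/ν = 3.471·0.286/2.10×10^-6 = 4.73×10^5 → turbulent
ε/D = 1.2/286 = 0.00420
Swamee-Jain: f = 0.02915
h_f = f(L/D)V²/(2g) = 0.02915·(2330/0.286)·3.471²/(2·9.81) = 145.8 m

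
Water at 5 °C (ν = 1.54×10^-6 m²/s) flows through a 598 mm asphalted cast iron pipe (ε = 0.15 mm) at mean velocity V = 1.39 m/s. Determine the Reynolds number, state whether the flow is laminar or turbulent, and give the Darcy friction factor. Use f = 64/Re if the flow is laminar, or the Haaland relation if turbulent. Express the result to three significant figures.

Re = VD/ν = 1.390·0.598/1.54×10^-6 = 5.40×10^5
Re > 4000 → turbulent; ε/D = 2.51×10^-4
Haaland: f = 0.01566

Re ≈ 5.40×10^5; turbulent; f ≈ 0.0157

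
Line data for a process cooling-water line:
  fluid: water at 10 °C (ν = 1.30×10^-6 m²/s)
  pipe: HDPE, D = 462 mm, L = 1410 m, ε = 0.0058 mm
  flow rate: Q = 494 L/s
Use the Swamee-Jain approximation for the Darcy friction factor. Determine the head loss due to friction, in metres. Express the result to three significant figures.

V = 4Q/(πD²) = 4·0.494/(π·0.462²) = 2.947 m/s
Re = VD/ν = 2.947·0.462/1.30×10^-6 = 1.05×10^6 → turbulent
ε/D = 0.0058/462 = 1.26×10^-5
Swamee-Jain: f = 0.01183
h_f = f(L/D)V²/(2g) = 0.01183·(1410/0.462)·2.947²/(2·9.81) = 15.98 m

h_f ≈ 16.0 m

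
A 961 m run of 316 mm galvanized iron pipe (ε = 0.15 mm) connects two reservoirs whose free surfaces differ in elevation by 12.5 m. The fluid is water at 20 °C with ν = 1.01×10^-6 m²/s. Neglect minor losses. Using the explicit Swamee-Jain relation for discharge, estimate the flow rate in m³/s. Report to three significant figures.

Q ≈ 0.170 m³/s

Swamee-Jain (Type II): Q = -0.965·√(gD⁵h_f/L)·ln[ε/(3.7D) + √(3.17ν²L/(gD³h_f))]
√(gD⁵h_f/L) = √(9.81·0.316⁵·12.5/961) = 0.02005
ε/(3.7D) = 1.28×10^-4; √(3.17ν²L/(gD³h_f)) = 2.83×10^-5
Q = -0.965·0.02005·ln(1.566×10^-4) = 0.1695 m³/s
Check: V = 2.16 m/s, Re = 6.76×10^5, f = 0.01737, h_f = 12.6 m ≈ 12.5 m ✓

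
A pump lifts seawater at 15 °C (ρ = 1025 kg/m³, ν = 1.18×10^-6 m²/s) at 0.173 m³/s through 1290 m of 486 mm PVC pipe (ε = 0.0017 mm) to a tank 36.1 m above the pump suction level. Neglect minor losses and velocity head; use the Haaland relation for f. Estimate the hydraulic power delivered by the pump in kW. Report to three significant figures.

P_hyd ≈ 65.6 kW

V = 4Q/(πD²) = 0.9326 m/s; Re = 3.84×10^5; ε/D = 3.50×10^-6; f = 0.01373
h_f = f(L/D)V²/2g = 1.616 m
Total head H = z + h_f = 36.1 + 1.616 = 37.72 m
P_hyd = ρgQH = 1025·9.81·0.173·37.72 = 65.61 kW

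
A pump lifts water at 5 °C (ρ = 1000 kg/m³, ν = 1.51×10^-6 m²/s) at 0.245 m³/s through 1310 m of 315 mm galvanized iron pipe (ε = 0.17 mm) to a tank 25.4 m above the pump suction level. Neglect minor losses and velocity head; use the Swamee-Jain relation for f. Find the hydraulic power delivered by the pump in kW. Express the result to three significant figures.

V = 4Q/(πD²) = 3.144 m/s; Re = 6.56×10^5; ε/D = 5.40×10^-4; f = 0.01781
h_f = f(L/D)V²/2g = 37.31 m
Total head H = z + h_f = 25.4 + 37.31 = 62.71 m
P_hyd = ρgQH = 1000·9.81·0.245·62.71 = 150.7 kW

P_hyd ≈ 151 kW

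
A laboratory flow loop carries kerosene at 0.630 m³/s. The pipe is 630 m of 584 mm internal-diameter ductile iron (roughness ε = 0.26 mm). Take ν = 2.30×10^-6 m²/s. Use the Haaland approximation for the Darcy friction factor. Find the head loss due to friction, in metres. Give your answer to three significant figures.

h_f ≈ 5.20 m

V = 4Q/(πD²) = 4·0.630/(π·0.584²) = 2.352 m/s
Re = VD/ν = 2.352·0.584/2.30×10^-6 = 5.97×10^5 → turbulent
ε/D = 0.26/584 = 4.45×10^-4
Haaland: f = 0.01708
h_f = f(L/D)V²/(2g) = 0.01708·(630/0.584)·2.352²/(2·9.81) = 5.195 m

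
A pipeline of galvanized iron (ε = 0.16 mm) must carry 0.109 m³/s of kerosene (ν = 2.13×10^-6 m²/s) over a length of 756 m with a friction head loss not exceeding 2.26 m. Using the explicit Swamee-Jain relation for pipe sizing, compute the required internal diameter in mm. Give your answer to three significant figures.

D ≈ 367 mm

Swamee-Jain (Type III): D = 0.66·[ε^1.25·(LQ²/(gh_f))^4.75 + ν·Q^9.4·(L/(gh_f))^5.2]^0.04
LQ²/(gh_f) = 0.4051; L/(gh_f) = 34.10
Term 1 = ε^1.25·(…)^4.75 = 2.46×10^-7; Term 2 = ν·Q^9.4·(…)^5.2 = 1.78×10^-7
D = 0.66·(2.46×10^-7 + 1.78×10^-7)^0.04 = 0.3670 m = 367 mm
Check: V = 1.03 m/s, Re = 1.78×10^5, f = 0.01881, h_f = 2.10 m ≈ 2.26 m ✓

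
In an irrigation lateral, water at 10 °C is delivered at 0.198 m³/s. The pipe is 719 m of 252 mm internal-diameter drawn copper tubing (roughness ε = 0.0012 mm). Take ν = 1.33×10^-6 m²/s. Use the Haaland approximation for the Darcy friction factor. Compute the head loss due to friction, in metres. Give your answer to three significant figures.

h_f ≈ 28.0 m

V = 4Q/(πD²) = 4·0.198/(π·0.252²) = 3.970 m/s
Re = VD/ν = 3.970·0.252/1.33×10^-6 = 7.52×10^5 → turbulent
ε/D = 0.0012/252 = 4.76×10^-6
Haaland: f = 0.01223
h_f = f(L/D)V²/(2g) = 0.01223·(719/0.252)·3.970²/(2·9.81) = 28.02 m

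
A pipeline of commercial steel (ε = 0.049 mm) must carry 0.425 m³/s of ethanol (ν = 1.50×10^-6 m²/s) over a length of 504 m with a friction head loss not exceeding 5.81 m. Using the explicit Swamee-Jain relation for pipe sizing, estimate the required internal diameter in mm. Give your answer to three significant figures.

D ≈ 452 mm

Swamee-Jain (Type III): D = 0.66·[ε^1.25·(LQ²/(gh_f))^4.75 + ν·Q^9.4·(L/(gh_f))^5.2]^0.04
LQ²/(gh_f) = 1.597; L/(gh_f) = 8.843
Term 1 = ε^1.25·(…)^4.75 = 3.79×10^-5; Term 2 = ν·Q^9.4·(…)^5.2 = 4.03×10^-5
D = 0.66·(3.79×10^-5 + 4.03×10^-5)^0.04 = 0.4521 m = 452 mm
Check: V = 2.65 m/s, Re = 7.98×10^5, f = 0.01389, h_f = 5.53 m ≈ 5.81 m ✓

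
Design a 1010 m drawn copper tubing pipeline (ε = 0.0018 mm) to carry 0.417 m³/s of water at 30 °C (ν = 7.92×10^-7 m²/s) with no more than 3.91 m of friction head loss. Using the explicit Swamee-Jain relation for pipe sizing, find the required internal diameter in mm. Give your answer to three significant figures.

Swamee-Jain (Type III): D = 0.66·[ε^1.25·(LQ²/(gh_f))^4.75 + ν·Q^9.4·(L/(gh_f))^5.2]^0.04
LQ²/(gh_f) = 4.579; L/(gh_f) = 26.33
Term 1 = ε^1.25·(…)^4.75 = 9.07×10^-5; Term 2 = ν·Q^9.4·(…)^5.2 = 0.00518
D = 0.66·(9.07×10^-5 + 0.00518)^0.04 = 0.5351 m = 535 mm
Check: V = 1.85 m/s, Re = 1.25×10^6, f = 0.01128, h_f = 3.73 m ≈ 3.91 m ✓

D ≈ 535 mm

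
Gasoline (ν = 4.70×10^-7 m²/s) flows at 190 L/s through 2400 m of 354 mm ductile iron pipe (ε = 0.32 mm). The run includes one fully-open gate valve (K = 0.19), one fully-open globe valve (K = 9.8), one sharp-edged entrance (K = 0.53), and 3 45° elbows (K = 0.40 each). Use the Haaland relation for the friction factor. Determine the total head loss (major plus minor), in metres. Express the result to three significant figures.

H_L ≈ 27.2 m

V = 4Q/(πD²) = 1.930 m/s; V²/2g = 0.1899 m
Re = 1.45×10^6, ε/D = 9.04×10^-4 → f = 0.01940 (Haaland)
Major: h_f = f(L/D)·V²/2g = 0.01940·6780·0.1899 = 24.98 m
Minor: ΣK = 11.7; h_m = ΣK·V²/2g = 2.226 m
Total H_L = 24.98 + 2.226 = 27.21 m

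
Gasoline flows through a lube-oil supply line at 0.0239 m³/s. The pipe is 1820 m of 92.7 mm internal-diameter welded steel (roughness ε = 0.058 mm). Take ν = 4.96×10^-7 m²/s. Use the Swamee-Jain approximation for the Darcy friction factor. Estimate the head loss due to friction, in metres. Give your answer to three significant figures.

h_f ≈ 230 m

V = 4Q/(πD²) = 4·0.0239/(π·0.0927²) = 3.541 m/s
Re = VD/ν = 3.541·0.0927/4.96×10^-7 = 6.62×10^5 → turbulent
ε/D = 0.058/92.7 = 6.26×10^-4
Swamee-Jain: f = 0.01832
h_f = f(L/D)V²/(2g) = 0.01832·(1820/0.0927)·3.541²/(2·9.81) = 229.9 m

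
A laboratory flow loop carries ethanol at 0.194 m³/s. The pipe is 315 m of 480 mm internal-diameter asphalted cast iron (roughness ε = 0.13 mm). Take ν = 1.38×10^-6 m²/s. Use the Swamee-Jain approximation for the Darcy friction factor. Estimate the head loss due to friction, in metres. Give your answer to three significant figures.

h_f ≈ 0.635 m

V = 4Q/(πD²) = 4·0.194/(π·0.480²) = 1.072 m/s
Re = VD/ν = 1.072·0.480/1.38×10^-6 = 3.73×10^5 → turbulent
ε/D = 0.13/480 = 2.71×10^-4
Swamee-Jain: f = 0.01652
h_f = f(L/D)V²/(2g) = 0.01652·(315/0.480)·1.072²/(2·9.81) = 0.6350 m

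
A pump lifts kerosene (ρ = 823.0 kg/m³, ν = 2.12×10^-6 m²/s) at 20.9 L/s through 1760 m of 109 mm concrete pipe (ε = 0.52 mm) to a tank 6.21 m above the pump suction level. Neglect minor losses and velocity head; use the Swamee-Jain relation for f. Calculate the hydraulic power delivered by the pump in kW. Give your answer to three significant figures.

P_hyd ≈ 22.7 kW

V = 4Q/(πD²) = 2.240 m/s; Re = 1.15×10^5; ε/D = 0.00477; f = 0.03102
h_f = f(L/D)V²/2g = 128.1 m
Total head H = z + h_f = 6.21 + 128.1 = 134.3 m
P_hyd = ρgQH = 823.0·9.81·0.0209·134.3 = 22.66 kW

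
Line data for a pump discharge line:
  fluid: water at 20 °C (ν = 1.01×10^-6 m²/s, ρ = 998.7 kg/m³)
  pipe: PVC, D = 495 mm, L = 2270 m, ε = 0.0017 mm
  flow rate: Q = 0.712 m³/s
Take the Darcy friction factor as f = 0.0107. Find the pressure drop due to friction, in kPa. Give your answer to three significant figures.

V = 4Q/(πD²) = 4·0.712/(π·0.495²) = 3.700 m/s
h_f = f(L/D)V²/(2g) = 0.01070·(2270/0.495)·3.700²/(2·9.81) = 34.23 m
Δp = ρg·h_f = 998.7·9.81·34.23 = 335.4 kPa

Δp ≈ 335 kPa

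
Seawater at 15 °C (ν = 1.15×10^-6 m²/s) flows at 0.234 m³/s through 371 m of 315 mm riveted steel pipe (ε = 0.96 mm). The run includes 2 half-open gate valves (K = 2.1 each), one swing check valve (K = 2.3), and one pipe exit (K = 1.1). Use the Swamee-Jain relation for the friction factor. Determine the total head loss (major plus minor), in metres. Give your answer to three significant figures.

H_L ≈ 17.8 m

V = 4Q/(πD²) = 3.003 m/s; V²/2g = 0.4595 m
Re = 8.22×10^5, ε/D = 0.00305 → f = 0.02652 (Swamee-Jain)
Major: h_f = f(L/D)·V²/2g = 0.02652·1178·0.4595 = 14.36 m
Minor: ΣK = 7.60; h_m = ΣK·V²/2g = 3.492 m
Total H_L = 14.36 + 3.492 = 17.85 m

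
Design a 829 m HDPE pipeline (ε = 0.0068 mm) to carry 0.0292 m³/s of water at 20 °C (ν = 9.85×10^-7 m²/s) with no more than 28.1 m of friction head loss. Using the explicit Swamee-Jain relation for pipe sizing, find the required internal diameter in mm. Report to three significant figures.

Swamee-Jain (Type III): D = 0.66·[ε^1.25·(LQ²/(gh_f))^4.75 + ν·Q^9.4·(L/(gh_f))^5.2]^0.04
LQ²/(gh_f) = 0.002564; L/(gh_f) = 3.007
Term 1 = ε^1.25·(…)^4.75 = 1.71×10^-19; Term 2 = ν·Q^9.4·(…)^5.2 = 1.13×10^-18
D = 0.66·(1.71×10^-19 + 1.13×10^-18)^0.04 = 0.1271 m = 127 mm
Check: V = 2.30 m/s, Re = 2.97×10^5, f = 0.01500, h_f = 26.4 m ≈ 28.1 m ✓

D ≈ 127 mm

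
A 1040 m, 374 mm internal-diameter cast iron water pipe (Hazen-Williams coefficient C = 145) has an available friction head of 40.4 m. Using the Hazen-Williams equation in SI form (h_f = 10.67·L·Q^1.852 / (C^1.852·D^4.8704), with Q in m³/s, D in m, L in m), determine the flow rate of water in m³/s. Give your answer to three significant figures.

Rearranging: Q = [h_f·C^1.852·D^4.8704 / (10.67·L)]^(1/1.852)
Q = [40.4·145^1.852·0.374^4.8704 / (10.67·1040)]^0.540 = 0.5263 m³/s

Q ≈ 0.526 m³/s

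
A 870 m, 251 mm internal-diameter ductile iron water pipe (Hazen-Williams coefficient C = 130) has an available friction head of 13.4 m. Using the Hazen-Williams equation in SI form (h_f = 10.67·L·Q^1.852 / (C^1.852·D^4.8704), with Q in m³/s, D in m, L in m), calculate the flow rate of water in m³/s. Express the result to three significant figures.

Rearranging: Q = [h_f·C^1.852·D^4.8704 / (10.67·L)]^(1/1.852)
Q = [13.4·130^1.852·0.251^4.8704 / (10.67·870)]^0.540 = 0.1003 m³/s

Q ≈ 0.100 m³/s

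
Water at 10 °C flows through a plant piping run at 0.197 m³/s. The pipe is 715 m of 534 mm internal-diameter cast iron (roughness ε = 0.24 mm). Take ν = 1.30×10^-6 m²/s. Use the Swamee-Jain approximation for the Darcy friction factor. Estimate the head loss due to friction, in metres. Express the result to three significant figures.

h_f ≈ 0.940 m

V = 4Q/(πD²) = 4·0.197/(π·0.534²) = 0.8796 m/s
Re = VD/ν = 0.8796·0.534/1.30×10^-6 = 3.61×10^5 → turbulent
ε/D = 0.24/534 = 4.49×10^-4
Swamee-Jain: f = 0.01780
h_f = f(L/D)V²/(2g) = 0.01780·(715/0.534)·0.8796²/(2·9.81) = 0.9396 m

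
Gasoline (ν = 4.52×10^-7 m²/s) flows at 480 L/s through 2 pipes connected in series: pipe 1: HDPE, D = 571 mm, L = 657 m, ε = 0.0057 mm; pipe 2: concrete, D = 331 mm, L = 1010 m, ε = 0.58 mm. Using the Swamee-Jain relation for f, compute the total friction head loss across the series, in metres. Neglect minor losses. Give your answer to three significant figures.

Pipe 1: V = 1.874 m/s, Re = 2.37×10^6, ε/D = 9.98×10^-6, f = 0.01050, h_1 = f(L/D)V²/2g = 2.164 m
Pipe 2: V = 5.578 m/s, Re = 4.08×10^6, ε/D = 0.00175, f = 0.02270, h_2 = f(L/D)V²/2g = 109.8 m
Series → Q common, losses add: H = Σh = 112.0 m

H ≈ 112 m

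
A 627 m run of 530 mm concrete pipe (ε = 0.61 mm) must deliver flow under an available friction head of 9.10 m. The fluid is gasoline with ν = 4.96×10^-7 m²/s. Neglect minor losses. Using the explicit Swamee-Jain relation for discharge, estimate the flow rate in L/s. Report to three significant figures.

Swamee-Jain (Type II): Q = -0.965·√(gD⁵h_f/L)·ln[ε/(3.7D) + √(3.17ν²L/(gD³h_f))]
√(gD⁵h_f/L) = √(9.81·0.530⁵·9.10/627) = 0.07716
ε/(3.7D) = 3.11×10^-4; √(3.17ν²L/(gD³h_f)) = 6.07×10^-6
Q = -0.965·0.07716·ln(3.171×10^-4) = 0.5999 m³/s
Check: V = 2.72 m/s, Re = 2.91×10^6, f = 0.02047, h_f = 9.12 m ≈ 9.10 m ✓

Q ≈ 600 L/s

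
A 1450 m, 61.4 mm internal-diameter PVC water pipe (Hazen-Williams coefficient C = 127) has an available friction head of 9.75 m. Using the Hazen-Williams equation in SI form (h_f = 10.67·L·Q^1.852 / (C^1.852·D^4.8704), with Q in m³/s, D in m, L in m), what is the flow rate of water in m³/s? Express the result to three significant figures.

Rearranging: Q = [h_f·C^1.852·D^4.8704 / (10.67·L)]^(1/1.852)
Q = [9.75·127^1.852·0.0614^4.8704 / (10.67·1450)]^0.540 = 0.001544 m³/s

Q ≈ 0.00154 m³/s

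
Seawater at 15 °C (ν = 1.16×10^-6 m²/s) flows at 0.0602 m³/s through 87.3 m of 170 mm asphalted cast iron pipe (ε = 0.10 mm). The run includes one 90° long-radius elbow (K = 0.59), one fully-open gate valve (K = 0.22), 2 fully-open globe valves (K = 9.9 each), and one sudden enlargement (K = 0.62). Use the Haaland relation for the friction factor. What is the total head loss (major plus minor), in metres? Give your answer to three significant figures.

V = 4Q/(πD²) = 2.652 m/s; V²/2g = 0.3585 m
Re = 3.89×10^5, ε/D = 5.88×10^-4 → f = 0.01831 (Haaland)
Major: h_f = f(L/D)·V²/2g = 0.01831·513.5·0.3585 = 3.372 m
Minor: ΣK = 21.2; h_m = ΣK·V²/2g = 7.611 m
Total H_L = 3.372 + 7.611 = 10.98 m

H_L ≈ 11.0 m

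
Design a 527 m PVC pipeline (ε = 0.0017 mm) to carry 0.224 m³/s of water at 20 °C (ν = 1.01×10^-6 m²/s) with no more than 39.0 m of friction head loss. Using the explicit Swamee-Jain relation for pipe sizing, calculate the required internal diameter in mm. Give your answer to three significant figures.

Swamee-Jain (Type III): D = 0.66·[ε^1.25·(LQ²/(gh_f))^4.75 + ν·Q^9.4·(L/(gh_f))^5.2]^0.04
LQ²/(gh_f) = 0.06912; L/(gh_f) = 1.377
Term 1 = ε^1.25·(…)^4.75 = 1.89×10^-13; Term 2 = ν·Q^9.4·(…)^5.2 = 4.17×10^-12
D = 0.66·(1.89×10^-13 + 4.17×10^-12)^0.04 = 0.2318 m = 232 mm
Check: V = 5.31 m/s, Re = 1.22×10^6, f = 0.01144, h_f = 37.3 m ≈ 39.0 m ✓

D ≈ 232 mm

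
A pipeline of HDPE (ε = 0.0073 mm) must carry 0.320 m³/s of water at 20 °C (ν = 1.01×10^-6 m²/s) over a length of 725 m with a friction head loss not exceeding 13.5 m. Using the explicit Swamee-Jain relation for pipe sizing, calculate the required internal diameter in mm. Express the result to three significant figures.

D ≈ 355 mm

Swamee-Jain (Type III): D = 0.66·[ε^1.25·(LQ²/(gh_f))^4.75 + ν·Q^9.4·(L/(gh_f))^5.2]^0.04
LQ²/(gh_f) = 0.5606; L/(gh_f) = 5.474
Term 1 = ε^1.25·(…)^4.75 = 2.43×10^-8; Term 2 = ν·Q^9.4·(…)^5.2 = 1.56×10^-7
D = 0.66·(2.43×10^-8 + 1.56×10^-7)^0.04 = 0.3546 m = 355 mm
Check: V = 3.24 m/s, Re = 1.14×10^6, f = 0.01188, h_f = 13.0 m ≈ 13.5 m ✓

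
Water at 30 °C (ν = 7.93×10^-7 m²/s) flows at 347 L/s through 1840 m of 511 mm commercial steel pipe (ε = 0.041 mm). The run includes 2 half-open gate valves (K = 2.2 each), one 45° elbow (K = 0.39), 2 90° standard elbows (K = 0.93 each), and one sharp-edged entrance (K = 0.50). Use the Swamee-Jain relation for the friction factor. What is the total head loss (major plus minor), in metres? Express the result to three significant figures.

H_L ≈ 7.93 m

V = 4Q/(πD²) = 1.692 m/s; V²/2g = 0.1459 m
Re = 1.09×10^6, ε/D = 8.02×10^-5 → f = 0.01310 (Swamee-Jain)
Major: h_f = f(L/D)·V²/2g = 0.01310·3601·0.1459 = 6.884 m
Minor: ΣK = 7.15; h_m = ΣK·V²/2g = 1.043 m
Total H_L = 6.884 + 1.043 = 7.927 m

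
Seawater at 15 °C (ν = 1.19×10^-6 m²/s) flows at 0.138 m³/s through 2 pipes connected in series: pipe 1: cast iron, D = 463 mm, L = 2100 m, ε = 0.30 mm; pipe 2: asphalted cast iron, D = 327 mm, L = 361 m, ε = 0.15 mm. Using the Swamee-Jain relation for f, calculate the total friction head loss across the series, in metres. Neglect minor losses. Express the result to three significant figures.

Pipe 1: V = 0.8196 m/s, Re = 3.19×10^5, ε/D = 6.48×10^-4, f = 0.01906, h_1 = f(L/D)V²/2g = 2.960 m
Pipe 2: V = 1.643 m/s, Re = 4.52×10^5, ε/D = 4.59×10^-4, f = 0.01761, h_2 = f(L/D)V²/2g = 2.676 m
Series → Q common, losses add: H = Σh = 5.636 m

H ≈ 5.64 m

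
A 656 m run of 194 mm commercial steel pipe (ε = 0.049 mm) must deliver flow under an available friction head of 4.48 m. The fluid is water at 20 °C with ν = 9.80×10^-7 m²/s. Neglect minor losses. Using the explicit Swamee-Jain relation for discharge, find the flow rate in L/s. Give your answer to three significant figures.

Swamee-Jain (Type II): Q = -0.965·√(gD⁵h_f/L)·ln[ε/(3.7D) + √(3.17ν²L/(gD³h_f))]
√(gD⁵h_f/L) = √(9.81·0.194⁵·4.48/656) = 0.004291
ε/(3.7D) = 6.83×10^-5; √(3.17ν²L/(gD³h_f)) = 7.89×10^-5
Q = -0.965·0.004291·ln(1.472×10^-4) = 0.03654 m³/s
Check: V = 1.24 m/s, Re = 2.45×10^5, f = 0.01708, h_f = 4.50 m ≈ 4.48 m ✓

Q ≈ 36.5 L/s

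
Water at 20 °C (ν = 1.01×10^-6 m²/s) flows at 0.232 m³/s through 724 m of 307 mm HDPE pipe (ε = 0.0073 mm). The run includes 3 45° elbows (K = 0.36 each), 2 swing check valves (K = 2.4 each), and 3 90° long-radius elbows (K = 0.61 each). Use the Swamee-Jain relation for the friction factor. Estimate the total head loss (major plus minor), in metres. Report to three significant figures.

H_L ≈ 18.3 m

V = 4Q/(πD²) = 3.134 m/s; V²/2g = 0.5007 m
Re = 9.53×10^5, ε/D = 2.38×10^-5 → f = 0.01224 (Swamee-Jain)
Major: h_f = f(L/D)·V²/2g = 0.01224·2358·0.5007 = 14.46 m
Minor: ΣK = 7.71; h_m = ΣK·V²/2g = 3.860 m
Total H_L = 14.46 + 3.860 = 18.32 m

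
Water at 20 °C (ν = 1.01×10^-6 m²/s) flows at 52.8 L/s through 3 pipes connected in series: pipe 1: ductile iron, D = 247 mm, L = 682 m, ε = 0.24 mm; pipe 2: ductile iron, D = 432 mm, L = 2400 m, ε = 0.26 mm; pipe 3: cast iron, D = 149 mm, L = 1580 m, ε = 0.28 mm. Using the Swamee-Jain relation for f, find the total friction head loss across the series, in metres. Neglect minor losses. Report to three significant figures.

Pipe 1: V = 1.102 m/s, Re = 2.69×10^5, ε/D = 9.72×10^-4, f = 0.02073, h_1 = f(L/D)V²/2g = 3.543 m
Pipe 2: V = 0.3602 m/s, Re = 1.54×10^5, ε/D = 6.02×10^-4, f = 0.01990, h_2 = f(L/D)V²/2g = 0.7313 m
Pipe 3: V = 3.028 m/s, Re = 4.47×10^5, ε/D = 0.00188, f = 0.02359, h_3 = f(L/D)V²/2g = 116.9 m
Series → Q common, losses add: H = Σh = 121.2 m

H ≈ 121 m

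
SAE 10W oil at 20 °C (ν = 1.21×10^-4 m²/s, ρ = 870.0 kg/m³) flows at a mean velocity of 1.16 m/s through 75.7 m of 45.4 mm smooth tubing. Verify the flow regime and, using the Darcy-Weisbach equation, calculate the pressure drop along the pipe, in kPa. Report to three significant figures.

Re = VD/ν = 1.16·0.04540/1.21×10^-4 = 435 → laminar (Re < 2300)
f = 64/Re = 0.1470
h_f = f(L/D)V²/(2g) = 0.1470·(75.7/0.04540)·1.16²/(2·9.81) = 16.82 m
Δp = ρg·h_f = 870.0·9.81·16.82 = 143.5 kPa

Δp ≈ 144 kPa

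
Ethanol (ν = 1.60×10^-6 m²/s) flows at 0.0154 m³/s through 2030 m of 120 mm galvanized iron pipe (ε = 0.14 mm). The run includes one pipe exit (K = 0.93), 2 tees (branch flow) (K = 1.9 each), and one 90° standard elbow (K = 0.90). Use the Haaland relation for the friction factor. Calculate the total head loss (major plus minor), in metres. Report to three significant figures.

V = 4Q/(πD²) = 1.362 m/s; V²/2g = 0.09450 m
Re = 1.02×10^5, ε/D = 0.00117 → f = 0.02249 (Haaland)
Major: h_f = f(L/D)·V²/2g = 0.02249·16917·0.09450 = 35.95 m
Minor: ΣK = 5.63; h_m = ΣK·V²/2g = 0.5320 m
Total H_L = 35.95 + 0.5320 = 36.49 m

H_L ≈ 36.5 m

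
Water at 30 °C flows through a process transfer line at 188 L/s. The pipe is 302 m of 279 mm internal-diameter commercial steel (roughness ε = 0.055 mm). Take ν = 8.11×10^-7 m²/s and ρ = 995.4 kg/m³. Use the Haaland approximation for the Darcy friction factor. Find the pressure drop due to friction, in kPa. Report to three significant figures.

V = 4Q/(πD²) = 4·0.188/(π·0.279²) = 3.075 m/s
Re = VD/ν = 3.075·0.279/8.11×10^-7 = 1.06×10^6 → turbulent
ε/D = 0.055/279 = 1.97×10^-4
Haaland: f = 0.01453
h_f = f(L/D)V²/(2g) = 0.01453·(302/0.279)·3.075²/(2·9.81) = 7.578 m
Δp = ρg·h_f = 995.4·9.81·7.578 = 74.00 kPa

Δp ≈ 74.0 kPa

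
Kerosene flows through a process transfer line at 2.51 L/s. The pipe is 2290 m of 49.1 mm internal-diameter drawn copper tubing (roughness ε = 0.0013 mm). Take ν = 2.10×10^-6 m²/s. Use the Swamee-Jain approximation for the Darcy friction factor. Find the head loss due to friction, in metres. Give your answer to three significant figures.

V = 4Q/(πD²) = 4·0.00251/(π·0.0491²) = 1.326 m/s
Re = VD/ν = 1.326·0.0491/2.10×10^-6 = 3.10×10^4 → turbulent
ε/D = 0.0013/49.1 = 2.65×10^-5
Swamee-Jain: f = 0.02328
h_f = f(L/D)V²/(2g) = 0.02328·(2290/0.0491)·1.326²/(2·9.81) = 97.23 m

h_f ≈ 97.2 m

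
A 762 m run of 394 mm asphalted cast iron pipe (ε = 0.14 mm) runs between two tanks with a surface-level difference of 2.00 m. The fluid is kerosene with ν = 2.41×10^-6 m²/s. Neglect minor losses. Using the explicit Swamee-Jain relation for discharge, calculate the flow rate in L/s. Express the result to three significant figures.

Q ≈ 128 L/s

Swamee-Jain (Type II): Q = -0.965·√(gD⁵h_f/L)·ln[ε/(3.7D) + √(3.17ν²L/(gD³h_f))]
√(gD⁵h_f/L) = √(9.81·0.394⁵·2.00/762) = 0.01564
ε/(3.7D) = 9.60×10^-5; √(3.17ν²L/(gD³h_f)) = 1.08×10^-4
Q = -0.965·0.01564·ln(2.042×10^-4) = 0.1282 m³/s
Check: V = 1.05 m/s, Re = 1.72×10^5, f = 0.01843, h_f = 2.01 m ≈ 2.00 m ✓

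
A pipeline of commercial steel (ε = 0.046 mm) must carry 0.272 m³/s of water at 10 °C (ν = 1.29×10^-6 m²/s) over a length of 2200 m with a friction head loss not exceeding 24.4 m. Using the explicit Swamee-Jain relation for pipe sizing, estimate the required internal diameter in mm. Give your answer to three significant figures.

Swamee-Jain (Type III): D = 0.66·[ε^1.25·(LQ²/(gh_f))^4.75 + ν·Q^9.4·(L/(gh_f))^5.2]^0.04
LQ²/(gh_f) = 0.6800; L/(gh_f) = 9.191
Term 1 = ε^1.25·(…)^4.75 = 6.06×10^-7; Term 2 = ν·Q^9.4·(…)^5.2 = 6.38×10^-7
D = 0.66·(6.06×10^-7 + 6.38×10^-7)^0.04 = 0.3831 m = 383 mm
Check: V = 2.36 m/s, Re = 7.01×10^5, f = 0.01421, h_f = 23.2 m ≈ 24.4 m ✓

D ≈ 383 mm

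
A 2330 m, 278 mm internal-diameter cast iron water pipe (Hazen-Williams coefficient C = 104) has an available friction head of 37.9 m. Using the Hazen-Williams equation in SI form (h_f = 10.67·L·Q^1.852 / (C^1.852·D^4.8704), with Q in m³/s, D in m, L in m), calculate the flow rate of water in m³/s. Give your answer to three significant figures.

Rearranging: Q = [h_f·C^1.852·D^4.8704 / (10.67·L)]^(1/1.852)
Q = [37.9·104^1.852·0.278^4.8704 / (10.67·2330)]^0.540 = 0.1081 m³/s

Q ≈ 0.108 m³/s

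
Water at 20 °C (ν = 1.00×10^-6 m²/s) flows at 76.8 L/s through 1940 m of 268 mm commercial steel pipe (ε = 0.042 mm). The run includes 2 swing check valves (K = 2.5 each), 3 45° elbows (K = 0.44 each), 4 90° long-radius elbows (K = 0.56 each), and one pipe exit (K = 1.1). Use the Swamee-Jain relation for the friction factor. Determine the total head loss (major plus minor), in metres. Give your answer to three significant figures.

H_L ≈ 11.6 m

V = 4Q/(πD²) = 1.361 m/s; V²/2g = 0.09447 m
Re = 3.65×10^5, ε/D = 1.57×10^-4 → f = 0.01559 (Swamee-Jain)
Major: h_f = f(L/D)·V²/2g = 0.01559·7239·0.09447 = 10.66 m
Minor: ΣK = 9.66; h_m = ΣK·V²/2g = 0.9126 m
Total H_L = 10.66 + 0.9126 = 11.57 m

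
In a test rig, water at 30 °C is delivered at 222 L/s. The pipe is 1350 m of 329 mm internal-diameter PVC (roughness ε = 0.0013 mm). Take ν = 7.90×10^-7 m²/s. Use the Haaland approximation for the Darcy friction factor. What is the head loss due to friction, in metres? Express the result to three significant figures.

V = 4Q/(πD²) = 4·0.222/(π·0.329²) = 2.611 m/s
Re = VD/ν = 2.611·0.329/7.90×10^-7 = 1.09×10^6 → turbulent
ε/D = 0.0013/329 = 3.95×10^-6
Haaland: f = 0.01149
h_f = f(L/D)V²/(2g) = 0.01149·(1350/0.329)·2.611²/(2·9.81) = 16.39 m

h_f ≈ 16.4 m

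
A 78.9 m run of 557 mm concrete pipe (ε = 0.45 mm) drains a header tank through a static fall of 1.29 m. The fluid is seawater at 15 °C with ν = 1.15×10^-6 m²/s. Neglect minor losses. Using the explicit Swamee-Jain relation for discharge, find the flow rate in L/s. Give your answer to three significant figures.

Swamee-Jain (Type II): Q = -0.965·√(gD⁵h_f/L)·ln[ε/(3.7D) + √(3.17ν²L/(gD³h_f))]
√(gD⁵h_f/L) = √(9.81·0.557⁵·1.29/78.9) = 0.09273
ε/(3.7D) = 2.18×10^-4; √(3.17ν²L/(gD³h_f)) = 1.23×10^-5
Q = -0.965·0.09273·ln(2.306×10^-4) = 0.7494 m³/s
Check: V = 3.08 m/s, Re = 1.49×10^6, f = 0.01897, h_f = 1.30 m ≈ 1.29 m ✓

Q ≈ 749 L/s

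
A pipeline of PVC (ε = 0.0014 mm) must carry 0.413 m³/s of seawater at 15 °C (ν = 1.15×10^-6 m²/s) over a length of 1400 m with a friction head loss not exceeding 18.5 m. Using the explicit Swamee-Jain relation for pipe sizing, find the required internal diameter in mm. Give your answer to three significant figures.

Swamee-Jain (Type III): D = 0.66·[ε^1.25·(LQ²/(gh_f))^4.75 + ν·Q^9.4·(L/(gh_f))^5.2]^0.04
LQ²/(gh_f) = 1.316; L/(gh_f) = 7.714
Term 1 = ε^1.25·(…)^4.75 = 1.77×10^-7; Term 2 = ν·Q^9.4·(…)^5.2 = 1.16×10^-5
D = 0.66·(1.77×10^-7 + 1.16×10^-5)^0.04 = 0.4192 m = 419 mm
Check: V = 2.99 m/s, Re = 1.09×10^6, f = 0.01153, h_f = 17.6 m ≈ 18.5 m ✓

D ≈ 419 mm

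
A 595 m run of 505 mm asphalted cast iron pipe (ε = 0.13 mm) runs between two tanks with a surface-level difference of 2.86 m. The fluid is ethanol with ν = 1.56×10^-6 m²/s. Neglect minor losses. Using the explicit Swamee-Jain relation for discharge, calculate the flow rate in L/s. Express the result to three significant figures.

Q ≈ 348 L/s

Swamee-Jain (Type II): Q = -0.965·√(gD⁵h_f/L)·ln[ε/(3.7D) + √(3.17ν²L/(gD³h_f))]
√(gD⁵h_f/L) = √(9.81·0.505⁵·2.86/595) = 0.03935
ε/(3.7D) = 6.96×10^-5; √(3.17ν²L/(gD³h_f)) = 3.56×10^-5
Q = -0.965·0.03935·ln(1.052×10^-4) = 0.3478 m³/s
Check: V = 1.74 m/s, Re = 5.62×10^5, f = 0.01589, h_f = 2.88 m ≈ 2.86 m ✓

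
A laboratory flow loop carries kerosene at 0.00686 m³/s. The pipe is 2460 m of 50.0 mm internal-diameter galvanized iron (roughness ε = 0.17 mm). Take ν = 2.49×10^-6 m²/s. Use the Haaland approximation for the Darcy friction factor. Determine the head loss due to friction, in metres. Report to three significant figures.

h_f ≈ 878 m

V = 4Q/(πD²) = 4·0.00686/(π·0.0500²) = 3.494 m/s
Re = VD/ν = 3.494·0.0500/2.49×10^-6 = 7.02×10^4 → turbulent
ε/D = 0.17/50.0 = 0.00340
Haaland: f = 0.02868
h_f = f(L/D)V²/(2g) = 0.02868·(2460/0.0500)·3.494²/(2·9.81) = 877.9 m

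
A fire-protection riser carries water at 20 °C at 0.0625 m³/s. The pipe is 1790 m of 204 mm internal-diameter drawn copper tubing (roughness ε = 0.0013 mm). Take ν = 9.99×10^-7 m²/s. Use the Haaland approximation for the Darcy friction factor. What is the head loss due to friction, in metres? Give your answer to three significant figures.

h_f ≈ 22.4 m

V = 4Q/(πD²) = 4·0.0625/(π·0.204²) = 1.912 m/s
Re = VD/ν = 1.912·0.204/9.99×10^-7 = 3.90×10^5 → turbulent
ε/D = 0.0013/204 = 6.37×10^-6
Haaland: f = 0.01372
h_f = f(L/D)V²/(2g) = 0.01372·(1790/0.204)·1.912²/(2·9.81) = 22.44 m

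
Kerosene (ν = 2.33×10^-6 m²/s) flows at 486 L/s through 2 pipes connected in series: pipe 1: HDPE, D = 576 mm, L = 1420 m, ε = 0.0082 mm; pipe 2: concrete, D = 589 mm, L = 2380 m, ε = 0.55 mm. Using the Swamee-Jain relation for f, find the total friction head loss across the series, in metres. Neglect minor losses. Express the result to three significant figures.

H ≈ 19.1 m

Pipe 1: V = 1.865 m/s, Re = 4.61×10^5, ε/D = 1.42×10^-5, f = 0.01350, h_1 = f(L/D)V²/2g = 5.900 m
Pipe 2: V = 1.784 m/s, Re = 4.51×10^5, ε/D = 9.34×10^-4, f = 0.02013, h_2 = f(L/D)V²/2g = 13.19 m
Series → Q common, losses add: H = Σh = 19.09 m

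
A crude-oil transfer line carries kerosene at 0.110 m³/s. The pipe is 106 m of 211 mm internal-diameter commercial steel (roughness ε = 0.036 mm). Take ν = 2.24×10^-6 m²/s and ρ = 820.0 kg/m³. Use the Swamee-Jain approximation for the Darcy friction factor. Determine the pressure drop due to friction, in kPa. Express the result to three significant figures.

Δp ≈ 32.8 kPa

V = 4Q/(πD²) = 4·0.110/(π·0.211²) = 3.146 m/s
Re = VD/ν = 3.146·0.211/2.24×10^-6 = 2.96×10^5 → turbulent
ε/D = 0.036/211 = 1.71×10^-4
Swamee-Jain: f = 0.01609
h_f = f(L/D)V²/(2g) = 0.01609·(106/0.211)·3.146²/(2·9.81) = 4.078 m
Δp = ρg·h_f = 820.0·9.81·4.078 = 32.80 kPa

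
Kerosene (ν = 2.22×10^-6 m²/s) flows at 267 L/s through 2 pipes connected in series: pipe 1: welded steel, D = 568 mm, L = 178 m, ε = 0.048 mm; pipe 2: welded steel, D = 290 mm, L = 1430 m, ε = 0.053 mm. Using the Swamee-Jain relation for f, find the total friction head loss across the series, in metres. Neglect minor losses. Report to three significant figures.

Pipe 1: V = 1.054 m/s, Re = 2.70×10^5, ε/D = 8.45×10^-5, f = 0.01553, h_1 = f(L/D)V²/2g = 0.2754 m
Pipe 2: V = 4.042 m/s, Re = 5.28×10^5, ε/D = 1.83×10^-4, f = 0.01527, h_2 = f(L/D)V²/2g = 62.72 m
Series → Q common, losses add: H = Σh = 63.00 m

H ≈ 63.0 m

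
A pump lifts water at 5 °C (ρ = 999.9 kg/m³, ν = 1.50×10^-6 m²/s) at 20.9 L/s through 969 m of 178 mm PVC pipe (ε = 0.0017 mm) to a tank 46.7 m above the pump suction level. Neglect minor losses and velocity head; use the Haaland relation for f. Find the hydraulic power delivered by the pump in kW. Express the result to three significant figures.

V = 4Q/(πD²) = 0.8399 m/s; Re = 9.97×10^4; ε/D = 9.55×10^-6; f = 0.01787
h_f = f(L/D)V²/2g = 3.498 m
Total head H = z + h_f = 46.7 + 3.498 = 50.20 m
P_hyd = ρgQH = 999.9·9.81·0.0209·50.20 = 10.29 kW

P_hyd ≈ 10.3 kW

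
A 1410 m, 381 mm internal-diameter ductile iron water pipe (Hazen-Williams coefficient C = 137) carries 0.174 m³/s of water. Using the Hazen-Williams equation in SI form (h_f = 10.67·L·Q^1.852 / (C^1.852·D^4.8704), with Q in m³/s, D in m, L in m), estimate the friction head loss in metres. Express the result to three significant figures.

h_f ≈ 7.16 m

h_f = 10.67·1410·0.174^1.852 / (137^1.852·0.381^4.8704) = 7.157 m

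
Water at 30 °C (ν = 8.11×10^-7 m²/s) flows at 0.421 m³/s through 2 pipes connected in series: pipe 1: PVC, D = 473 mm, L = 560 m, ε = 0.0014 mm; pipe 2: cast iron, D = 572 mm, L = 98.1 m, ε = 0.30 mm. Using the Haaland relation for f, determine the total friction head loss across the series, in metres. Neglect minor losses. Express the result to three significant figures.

H ≈ 4.22 m

Pipe 1: V = 2.396 m/s, Re = 1.40×10^6, ε/D = 2.96×10^-6, f = 0.01102, h_1 = f(L/D)V²/2g = 3.818 m
Pipe 2: V = 1.638 m/s, Re = 1.16×10^6, ε/D = 5.24×10^-4, f = 0.01728, h_2 = f(L/D)V²/2g = 0.4055 m
Series → Q common, losses add: H = Σh = 4.223 m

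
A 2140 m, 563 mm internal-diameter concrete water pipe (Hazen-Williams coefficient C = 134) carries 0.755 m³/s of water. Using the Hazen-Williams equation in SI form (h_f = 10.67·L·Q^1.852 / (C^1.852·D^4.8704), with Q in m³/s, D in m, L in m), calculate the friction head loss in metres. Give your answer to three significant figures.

h_f = 10.67·2140·0.755^1.852 / (134^1.852·0.563^4.8704) = 25.60 m

h_f ≈ 25.6 m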